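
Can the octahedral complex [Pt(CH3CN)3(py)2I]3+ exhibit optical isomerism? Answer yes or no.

An octahedron has six vertices in three trans pairs; every non-trans pair is cis.
Systematic placement gives 3 geometric isomers: CH3CN mer, py trans; CH3CN mer, py cis; CH3CN fac, py cis.
Each arrangement has an internal mirror plane or centre of symmetry, so none is chiral.

no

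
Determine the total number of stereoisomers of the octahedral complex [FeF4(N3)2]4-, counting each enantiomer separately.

Working through the distinct placements yields 2 geometric isomers: N3 trans; N3 cis.
Each arrangement has an internal mirror plane or centre of symmetry, so none is chiral.

2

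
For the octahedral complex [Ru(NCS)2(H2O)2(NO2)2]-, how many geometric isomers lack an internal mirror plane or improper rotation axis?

1

The six octahedral sites form three mutually perpendicular trans pairs.
The distinct arrangements are (5 in all): NCS trans, H2O trans, NO2 trans; NCS cis, H2O trans, NO2 cis; NCS cis, H2O cis, NO2 trans; NCS cis, H2O cis, NO2 cis (chiral); NCS trans, H2O cis, NO2 cis.
One of these lacks any improper symmetry element and so occurs as an enantiomeric pair, giving 5 + 1 = 6 stereoisomers in total.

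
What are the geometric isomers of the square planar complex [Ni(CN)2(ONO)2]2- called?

cis and trans

A square has two trans pairs of vertices; adjacent vertices are cis.
Systematic placement gives 2 geometric isomers: CN cis; CN trans.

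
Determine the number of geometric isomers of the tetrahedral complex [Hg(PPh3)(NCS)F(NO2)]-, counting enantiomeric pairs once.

In a tetrahedral complex all four positions are equivalent and every pair of ligands is adjacent — there is no cis/trans distinction.
Only one geometric arrangement is possible; it has no improper symmetry element, so it exists as a pair of enantiomers (2 stereoisomers).

1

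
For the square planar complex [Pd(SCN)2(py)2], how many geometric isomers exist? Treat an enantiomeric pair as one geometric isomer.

A square has two trans pairs of vertices; adjacent vertices are cis.
Systematic placement gives 2 geometric isomers: SCN cis; SCN trans.

2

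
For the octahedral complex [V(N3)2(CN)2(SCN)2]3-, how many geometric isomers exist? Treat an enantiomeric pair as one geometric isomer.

5

In an octahedral complex each vertex has one trans partner and four cis neighbours.
Working through the distinct placements yields 5 geometric isomers: N3 trans, CN trans, SCN trans; N3 cis, CN trans, SCN cis; N3 cis, CN cis, SCN trans; N3 cis, CN cis, SCN cis (chiral); N3 trans, CN cis, SCN cis.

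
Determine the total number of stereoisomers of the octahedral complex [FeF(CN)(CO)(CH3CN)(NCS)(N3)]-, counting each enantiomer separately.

30

An octahedron has six vertices in three trans pairs; every non-trans pair is cis.
Exhaustive case analysis gives 15 geometric isomers.
Of these, 15 lack any improper symmetry element and so occur as enantiomeric pairs, giving 15 + 15 = 30 stereoisomers in total.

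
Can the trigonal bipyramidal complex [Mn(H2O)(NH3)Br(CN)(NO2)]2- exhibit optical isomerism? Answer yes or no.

yes

A trigonal bipyramid has two axial and three equatorial sites, which are chemically inequivalent.
Placing the ligands in turn and identifying arrangements related by rotation or reflection leaves 10 distinct geometric isomers.
Of these, 10 lack any improper symmetry element and so occur as enantiomeric pairs, giving 10 + 10 = 20 stereoisomers in total.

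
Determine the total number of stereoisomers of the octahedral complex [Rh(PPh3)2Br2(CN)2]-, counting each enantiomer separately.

The six octahedral sites form three mutually perpendicular trans pairs.
There are 5 geometric isomers: PPh3 trans, Br trans, CN trans; PPh3 cis, Br trans, CN cis; PPh3 trans, Br cis, CN cis; PPh3 cis, Br cis, CN cis (chiral); PPh3 cis, Br cis, CN trans.
One of these lacks any improper symmetry element and so occurs as an enantiomeric pair, giving 5 + 1 = 6 stereoisomers in total.

6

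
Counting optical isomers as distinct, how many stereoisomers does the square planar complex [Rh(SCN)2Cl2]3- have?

In a square planar complex each vertex has one trans partner and two cis neighbours.
There are 2 geometric isomers: SCN cis; SCN trans.
Each arrangement has an internal mirror plane or centre of symmetry, so none is chiral.

2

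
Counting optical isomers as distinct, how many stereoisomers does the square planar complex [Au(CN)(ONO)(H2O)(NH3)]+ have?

3

In a square planar complex each vertex has one trans partner and two cis neighbours.
The distinct arrangements are (3 in all): (CN/NH3 trans, H2O/ONO trans); (CN/ONO trans, H2O/NH3 trans); (CN/H2O trans, NH3/ONO trans).
Each arrangement has an internal mirror plane or centre of symmetry, so none is chiral.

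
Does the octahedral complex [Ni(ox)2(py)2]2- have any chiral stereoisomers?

In an octahedral complex each vertex has one trans partner and four cis neighbours.
Each ox is bidentate and must span two cis positions.
There are 2 geometric isomers: py trans; py cis (chiral).
One of these lacks any improper symmetry element and so occurs as an enantiomeric pair, giving 2 + 1 = 3 stereoisomers in total.

yes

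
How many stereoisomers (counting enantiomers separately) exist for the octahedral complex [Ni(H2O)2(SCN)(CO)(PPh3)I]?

In an octahedral complex each vertex has one trans partner and four cis neighbours.
Exhaustive case analysis gives 9 geometric isomers.
Of these, 6 lack any improper symmetry element and so occur as enantiomeric pairs, giving 9 + 6 = 15 stereoisomers in total.

15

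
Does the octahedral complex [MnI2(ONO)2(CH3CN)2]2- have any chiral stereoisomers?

The distinct arrangements are (5 in all): I trans, ONO trans, CH3CN trans; I cis, ONO cis, CH3CN trans; I cis, ONO trans, CH3CN cis; I cis, ONO cis, CH3CN cis (chiral); I trans, ONO cis, CH3CN cis.
One of these lacks any improper symmetry element and so occurs as an enantiomeric pair, giving 5 + 1 = 6 stereoisomers in total.

yes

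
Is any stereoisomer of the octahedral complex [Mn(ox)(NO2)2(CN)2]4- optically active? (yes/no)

yes

Each ox is bidentate and must span two cis positions.
There are 3 geometric isomers: NO2 cis, CN trans; NO2 cis, CN cis (chiral); NO2 trans, CN cis.
One of these lacks any improper symmetry element and so occurs as an enantiomeric pair, giving 3 + 1 = 4 stereoisomers in total.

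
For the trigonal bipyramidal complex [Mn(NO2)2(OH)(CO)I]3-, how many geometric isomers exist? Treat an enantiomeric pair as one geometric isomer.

In a trigonal bipyramid the two axial positions differ from the three equatorial ones.
Exhaustive case analysis gives 7 geometric isomers.

7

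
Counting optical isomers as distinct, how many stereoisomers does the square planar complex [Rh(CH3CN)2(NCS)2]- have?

2

The distinct arrangements are (2 in all): CH3CN cis; CH3CN trans.
Each arrangement has an internal mirror plane or centre of symmetry, so none is chiral.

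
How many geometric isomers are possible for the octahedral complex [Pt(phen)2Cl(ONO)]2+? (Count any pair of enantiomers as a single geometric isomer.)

2

In an octahedral complex each vertex has one trans partner and four cis neighbours.
Each phen is bidentate and must span two cis positions.
Systematic placement gives 2 geometric isomers: Cl and ONO mutually trans; Cl and ONO mutually cis (chiral).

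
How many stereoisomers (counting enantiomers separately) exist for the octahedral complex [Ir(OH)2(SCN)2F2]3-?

In an octahedral complex each vertex has one trans partner and four cis neighbours.
The distinct arrangements are (5 in all): OH trans, SCN trans, F trans; OH cis, SCN cis, F trans; OH cis, SCN trans, F cis; OH cis, SCN cis, F cis (chiral); OH trans, SCN cis, F cis.
One of these lacks any improper symmetry element and so occurs as an enantiomeric pair, giving 5 + 1 = 6 stereoisomers in total.

6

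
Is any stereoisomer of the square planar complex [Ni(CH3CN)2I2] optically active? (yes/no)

A square has two trans pairs of vertices; adjacent vertices are cis.
Working through the distinct placements yields 2 geometric isomers: CH3CN cis; CH3CN trans.
Each arrangement has an internal mirror plane or centre of symmetry, so none is chiral.

no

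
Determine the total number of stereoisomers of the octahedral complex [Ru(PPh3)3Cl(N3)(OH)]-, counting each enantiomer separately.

5

An octahedron has six vertices in three trans pairs; every non-trans pair is cis.
The distinct arrangements are (4 in all): PPh3 mer (3 arrangements); PPh3 fac (chiral).
One of these lacks any improper symmetry element and so occurs as an enantiomeric pair, giving 4 + 1 = 5 stereoisomers in total.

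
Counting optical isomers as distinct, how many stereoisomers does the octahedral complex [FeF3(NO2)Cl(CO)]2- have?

An octahedron has six vertices in three trans pairs; every non-trans pair is cis.
The distinct arrangements are (4 in all): F mer (3 arrangements); F fac (chiral).
One of these lacks any improper symmetry element and so occurs as an enantiomeric pair, giving 4 + 1 = 5 stereoisomers in total.

5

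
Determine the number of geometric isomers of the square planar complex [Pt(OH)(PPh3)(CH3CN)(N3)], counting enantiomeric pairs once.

3

The distinct arrangements are (3 in all): (CH3CN/OH trans, N3/PPh3 trans); (CH3CN/PPh3 trans, N3/OH trans); (CH3CN/N3 trans, OH/PPh3 trans).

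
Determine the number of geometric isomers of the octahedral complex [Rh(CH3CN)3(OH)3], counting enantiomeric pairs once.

In an octahedral complex each vertex has one trans partner and four cis neighbours.
Systematic placement gives 2 geometric isomers: CH3CN mer; CH3CN fac.

2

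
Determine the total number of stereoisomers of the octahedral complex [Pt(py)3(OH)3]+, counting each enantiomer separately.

2

There are 2 geometric isomers: py mer; py fac.
Each arrangement has an internal mirror plane or centre of symmetry, so none is chiral.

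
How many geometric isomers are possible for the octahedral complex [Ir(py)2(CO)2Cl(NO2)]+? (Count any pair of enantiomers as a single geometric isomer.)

The six octahedral sites form three mutually perpendicular trans pairs.
There are 6 geometric isomers: py trans, CO trans; py cis, CO trans; py trans, CO cis; py cis, CO cis (3 arrangements, 2 chiral).

6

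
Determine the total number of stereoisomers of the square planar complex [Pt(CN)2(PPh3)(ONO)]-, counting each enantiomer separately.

In a square planar complex each vertex has one trans partner and two cis neighbours.
Working through the distinct placements yields 2 geometric isomers: CN cis; CN trans.
Each arrangement has an internal mirror plane or centre of symmetry, so none is chiral.

2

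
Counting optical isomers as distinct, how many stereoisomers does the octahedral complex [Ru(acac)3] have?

2

An octahedron has six vertices in three trans pairs; every non-trans pair is cis.
Each acac is bidentate and must span two cis positions.
Only one geometric arrangement is possible; it has no improper symmetry element, so it exists as a pair of enantiomers (2 stereoisomers).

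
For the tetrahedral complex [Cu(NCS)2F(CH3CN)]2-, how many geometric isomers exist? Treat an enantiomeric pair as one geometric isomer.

1

In a tetrahedral complex all four positions are equivalent and every pair of ligands is adjacent — there is no cis/trans distinction.
Only one geometric arrangement is possible.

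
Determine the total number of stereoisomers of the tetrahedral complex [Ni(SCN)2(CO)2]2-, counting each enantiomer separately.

1

Only one geometric arrangement is possible.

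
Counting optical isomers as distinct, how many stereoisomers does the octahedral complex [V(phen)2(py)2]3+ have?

3

The six octahedral sites form three mutually perpendicular trans pairs.
Each phen is bidentate and must span two cis positions.
Systematic placement gives 2 geometric isomers: py trans; py cis (chiral).
One of these lacks any improper symmetry element and so occurs as an enantiomeric pair, giving 2 + 1 = 3 stereoisomers in total.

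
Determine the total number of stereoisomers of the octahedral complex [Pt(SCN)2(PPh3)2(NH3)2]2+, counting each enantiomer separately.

An octahedron has six vertices in three trans pairs; every non-trans pair is cis.
Systematic placement gives 5 geometric isomers: SCN trans, PPh3 trans, NH3 trans; SCN cis, PPh3 cis, NH3 trans; SCN trans, PPh3 cis, NH3 cis; SCN cis, PPh3 cis, NH3 cis (chiral); SCN cis, PPh3 trans, NH3 cis.
One of these lacks any improper symmetry element and so occurs as an enantiomeric pair, giving 5 + 1 = 6 stereoisomers in total.

6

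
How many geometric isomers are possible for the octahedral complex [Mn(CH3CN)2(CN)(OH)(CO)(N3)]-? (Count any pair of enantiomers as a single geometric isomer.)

9

An octahedron has six vertices in three trans pairs; every non-trans pair is cis.
Exhaustive case analysis gives 9 geometric isomers.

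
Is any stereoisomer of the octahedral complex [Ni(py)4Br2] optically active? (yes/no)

In an octahedral complex each vertex has one trans partner and four cis neighbours.
There are 2 geometric isomers: Br trans; Br cis.
Each arrangement has an internal mirror plane or centre of symmetry, so none is chiral.

no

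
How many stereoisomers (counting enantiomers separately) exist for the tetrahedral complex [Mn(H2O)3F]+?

1

Only one geometric arrangement is possible.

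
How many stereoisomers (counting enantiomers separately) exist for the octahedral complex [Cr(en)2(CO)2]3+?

The six octahedral sites form three mutually perpendicular trans pairs.
Each en is bidentate and must span two cis positions.
There are 2 geometric isomers: CO trans; CO cis (chiral).
One of these lacks any improper symmetry element and so occurs as an enantiomeric pair, giving 2 + 1 = 3 stereoisomers in total.

3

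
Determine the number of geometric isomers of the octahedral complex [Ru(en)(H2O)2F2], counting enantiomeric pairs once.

An octahedron has six vertices in three trans pairs; every non-trans pair is cis.
Each en is bidentate and must span two cis positions.
There are 3 geometric isomers: H2O cis, F trans; H2O cis, F cis (chiral); H2O trans, F cis.

3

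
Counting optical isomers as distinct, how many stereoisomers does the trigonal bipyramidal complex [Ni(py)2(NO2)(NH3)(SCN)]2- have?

A trigonal bipyramid has two axial and three equatorial sites, which are chemically inequivalent.
Exhaustive case analysis gives 7 geometric isomers.
Of these, 3 lack any improper symmetry element and so occur as enantiomeric pairs, giving 7 + 3 = 10 stereoisomers in total.

10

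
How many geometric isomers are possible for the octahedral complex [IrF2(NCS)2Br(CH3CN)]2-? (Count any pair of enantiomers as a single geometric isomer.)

6

An octahedron has six vertices in three trans pairs; every non-trans pair is cis.
Working through the distinct placements yields 6 geometric isomers: F trans, NCS trans; F cis, NCS cis (3 arrangements, 2 chiral); F cis, NCS trans; F trans, NCS cis.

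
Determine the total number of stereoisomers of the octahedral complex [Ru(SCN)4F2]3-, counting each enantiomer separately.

2

An octahedron has six vertices in three trans pairs; every non-trans pair is cis.
Working through the distinct placements yields 2 geometric isomers: F trans; F cis.
Each arrangement has an internal mirror plane or centre of symmetry, so none is chiral.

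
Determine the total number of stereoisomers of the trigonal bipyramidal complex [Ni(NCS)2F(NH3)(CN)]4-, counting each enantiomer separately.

Exhaustive case analysis gives 7 geometric isomers.
Of these, 3 lack any improper symmetry element and so occur as enantiomeric pairs, giving 7 + 3 = 10 stereoisomers in total.

10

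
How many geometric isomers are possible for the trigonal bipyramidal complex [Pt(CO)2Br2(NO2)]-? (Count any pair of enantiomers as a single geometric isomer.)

5

In a trigonal bipyramid the two axial positions differ from the three equatorial ones.
Placing the ligands in turn and identifying arrangements related by rotation or reflection leaves 5 distinct geometric isomers.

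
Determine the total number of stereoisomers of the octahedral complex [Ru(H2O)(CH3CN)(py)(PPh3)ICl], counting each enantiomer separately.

The six octahedral sites form three mutually perpendicular trans pairs.
Exhaustive case analysis gives 15 geometric isomers.
Of these, 15 lack any improper symmetry element and so occur as enantiomeric pairs, giving 15 + 15 = 30 stereoisomers in total.

30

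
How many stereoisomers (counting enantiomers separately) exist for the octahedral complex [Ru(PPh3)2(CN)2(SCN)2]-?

6

The six octahedral sites form three mutually perpendicular trans pairs.
Systematic placement gives 5 geometric isomers: PPh3 trans, CN trans, SCN trans; PPh3 cis, CN trans, SCN cis; PPh3 cis, CN cis, SCN trans; PPh3 cis, CN cis, SCN cis (chiral); PPh3 trans, CN cis, SCN cis.
One of these lacks any improper symmetry element and so occurs as an enantiomeric pair, giving 5 + 1 = 6 stereoisomers in total.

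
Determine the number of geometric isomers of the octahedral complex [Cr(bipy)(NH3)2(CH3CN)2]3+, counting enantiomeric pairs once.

The six octahedral sites form three mutually perpendicular trans pairs.
Each bipy is bidentate and must span two cis positions.
Working through the distinct placements yields 3 geometric isomers: NH3 cis, CH3CN trans; NH3 cis, CH3CN cis (chiral); NH3 trans, CH3CN cis.

3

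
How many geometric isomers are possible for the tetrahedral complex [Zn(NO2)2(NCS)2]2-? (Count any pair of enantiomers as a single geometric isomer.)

Only one geometric arrangement is possible.

1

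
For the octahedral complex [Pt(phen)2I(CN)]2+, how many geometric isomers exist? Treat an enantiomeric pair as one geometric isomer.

2

An octahedron has six vertices in three trans pairs; every non-trans pair is cis.
Each phen is bidentate and must span two cis positions.
The distinct arrangements are (2 in all): I and CN mutually trans; I and CN mutually cis (chiral).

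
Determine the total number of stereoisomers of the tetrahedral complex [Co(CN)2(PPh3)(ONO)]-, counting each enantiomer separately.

In a tetrahedral complex all four positions are equivalent and every pair of ligands is adjacent — there is no cis/trans distinction.
Only one geometric arrangement is possible.

1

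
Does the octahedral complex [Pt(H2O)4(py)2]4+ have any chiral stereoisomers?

An octahedron has six vertices in three trans pairs; every non-trans pair is cis.
There are 2 geometric isomers: py trans; py cis.
Each arrangement has an internal mirror plane or centre of symmetry, so none is chiral.

no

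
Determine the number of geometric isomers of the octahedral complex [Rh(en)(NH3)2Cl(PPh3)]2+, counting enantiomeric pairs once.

4

Each en is bidentate and must span two cis positions.
The distinct arrangements are (4 in all): NH3 cis (3 arrangements, 2 chiral); NH3 trans.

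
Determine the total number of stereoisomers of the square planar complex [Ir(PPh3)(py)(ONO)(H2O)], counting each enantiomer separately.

3

A square has two trans pairs of vertices; adjacent vertices are cis.
There are 3 geometric isomers: (H2O/PPh3 trans, ONO/py trans); (H2O/py trans, ONO/PPh3 trans); (H2O/ONO trans, PPh3/py trans).
Each arrangement has an internal mirror plane or centre of symmetry, so none is chiral.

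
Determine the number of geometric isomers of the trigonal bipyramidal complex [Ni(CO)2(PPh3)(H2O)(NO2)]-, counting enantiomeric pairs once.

In a trigonal bipyramid the two axial positions differ from the three equatorial ones.
Placing the ligands in turn and identifying arrangements related by rotation or reflection leaves 7 distinct geometric isomers.

7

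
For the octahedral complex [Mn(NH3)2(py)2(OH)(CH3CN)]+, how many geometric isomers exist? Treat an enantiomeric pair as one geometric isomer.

In an octahedral complex each vertex has one trans partner and four cis neighbours.
The distinct arrangements are (6 in all): NH3 cis, py trans; NH3 cis, py cis (3 arrangements, 2 chiral); NH3 trans, py trans; NH3 trans, py cis.

6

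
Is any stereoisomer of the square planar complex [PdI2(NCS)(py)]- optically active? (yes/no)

no

A square has two trans pairs of vertices; adjacent vertices are cis.
Working through the distinct placements yields 2 geometric isomers: I cis; I trans.
Each arrangement has an internal mirror plane or centre of symmetry, so none is chiral.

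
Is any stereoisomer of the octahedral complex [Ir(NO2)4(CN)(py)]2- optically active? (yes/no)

The six octahedral sites form three mutually perpendicular trans pairs.
The distinct arrangements are (2 in all): CN and py mutually cis; CN and py mutually trans.
Each arrangement has an internal mirror plane or centre of symmetry, so none is chiral.

no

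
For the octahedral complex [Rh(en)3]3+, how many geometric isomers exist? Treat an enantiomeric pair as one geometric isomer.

1

In an octahedral complex each vertex has one trans partner and four cis neighbours.
Each en is bidentate and must span two cis positions.
Only one geometric arrangement is possible; it has no improper symmetry element, so it exists as a pair of enantiomers (2 stereoisomers).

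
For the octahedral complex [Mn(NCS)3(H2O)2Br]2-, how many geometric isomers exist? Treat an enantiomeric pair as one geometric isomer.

In an octahedral complex each vertex has one trans partner and four cis neighbours.
The distinct arrangements are (3 in all): NCS mer, H2O cis; NCS mer, H2O trans; NCS fac, H2O cis.

3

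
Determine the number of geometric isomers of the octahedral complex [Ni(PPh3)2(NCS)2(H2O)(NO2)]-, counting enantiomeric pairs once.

In an octahedral complex each vertex has one trans partner and four cis neighbours.
Systematic placement gives 6 geometric isomers: PPh3 trans, NCS cis; PPh3 cis, NCS cis (3 arrangements, 2 chiral); PPh3 trans, NCS trans; PPh3 cis, NCS trans.

6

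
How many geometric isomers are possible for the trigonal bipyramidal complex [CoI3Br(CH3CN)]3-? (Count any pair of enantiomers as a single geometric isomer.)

4

In a trigonal bipyramid the two axial positions differ from the three equatorial ones.
There are 4 geometric isomers: Br axial, CH3CN axial; Br axial, CH3CN equatorial; Br equatorial, CH3CN axial; Br equatorial, CH3CN equatorial.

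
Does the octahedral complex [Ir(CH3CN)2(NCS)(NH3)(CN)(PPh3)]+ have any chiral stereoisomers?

yes

An octahedron has six vertices in three trans pairs; every non-trans pair is cis.
Exhaustive case analysis gives 9 geometric isomers.
Of these, 6 lack any improper symmetry element and so occur as enantiomeric pairs, giving 9 + 6 = 15 stereoisomers in total.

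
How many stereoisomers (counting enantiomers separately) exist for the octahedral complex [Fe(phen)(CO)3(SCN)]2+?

An octahedron has six vertices in three trans pairs; every non-trans pair is cis.
Each phen is bidentate and must span two cis positions.
Working through the distinct placements yields 2 geometric isomers: CO mer; CO fac.
Each arrangement has an internal mirror plane or centre of symmetry, so none is chiral.

2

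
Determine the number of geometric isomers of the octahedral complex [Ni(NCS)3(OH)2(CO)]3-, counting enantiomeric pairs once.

3

The six octahedral sites form three mutually perpendicular trans pairs.
The distinct arrangements are (3 in all): NCS mer, OH trans; NCS fac, OH cis; NCS mer, OH cis.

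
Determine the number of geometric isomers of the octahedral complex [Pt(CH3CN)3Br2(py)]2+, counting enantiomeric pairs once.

3

An octahedron has six vertices in three trans pairs; every non-trans pair is cis.
Systematic placement gives 3 geometric isomers: CH3CN mer, Br trans; CH3CN fac, Br cis; CH3CN mer, Br cis.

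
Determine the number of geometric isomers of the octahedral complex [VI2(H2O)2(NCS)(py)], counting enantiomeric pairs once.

An octahedron has six vertices in three trans pairs; every non-trans pair is cis.
Systematic placement gives 6 geometric isomers: I trans, H2O trans; I cis, H2O trans; I cis, H2O cis (3 arrangements, 2 chiral); I trans, H2O cis.

6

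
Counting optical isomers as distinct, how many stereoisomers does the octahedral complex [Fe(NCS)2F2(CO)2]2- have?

The six octahedral sites form three mutually perpendicular trans pairs.
There are 5 geometric isomers: NCS trans, F trans, CO trans; NCS cis, F cis, CO trans; NCS trans, F cis, CO cis; NCS cis, F cis, CO cis (chiral); NCS cis, F trans, CO cis.
One of these lacks any improper symmetry element and so occurs as an enantiomeric pair, giving 5 + 1 = 6 stereoisomers in total.

6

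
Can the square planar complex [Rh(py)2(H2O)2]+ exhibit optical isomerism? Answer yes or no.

no

A square has two trans pairs of vertices; adjacent vertices are cis.
Systematic placement gives 2 geometric isomers: py cis; py trans.
Each arrangement has an internal mirror plane or centre of symmetry, so none is chiral.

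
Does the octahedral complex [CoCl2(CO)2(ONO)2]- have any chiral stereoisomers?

yes

An octahedron has six vertices in three trans pairs; every non-trans pair is cis.
The distinct arrangements are (5 in all): Cl trans, CO trans, ONO trans; Cl cis, CO trans, ONO cis; Cl cis, CO cis, ONO trans; Cl cis, CO cis, ONO cis (chiral); Cl trans, CO cis, ONO cis.
One of these lacks any improper symmetry element and so occurs as an enantiomeric pair, giving 5 + 1 = 6 stereoisomers in total.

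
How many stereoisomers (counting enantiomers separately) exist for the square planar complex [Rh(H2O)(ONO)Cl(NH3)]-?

3

A square has two trans pairs of vertices; adjacent vertices are cis.
There are 3 geometric isomers: (Cl/NH3 trans, H2O/ONO trans); (Cl/ONO trans, H2O/NH3 trans); (Cl/H2O trans, NH3/ONO trans).
Each arrangement has an internal mirror plane or centre of symmetry, so none is chiral.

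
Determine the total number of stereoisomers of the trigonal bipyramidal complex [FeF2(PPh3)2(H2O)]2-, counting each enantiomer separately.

6

In a trigonal bipyramid the two axial positions differ from the three equatorial ones.
Exhaustive case analysis gives 5 geometric isomers.
One of these lacks any improper symmetry element and so occurs as an enantiomeric pair, giving 5 + 1 = 6 stereoisomers in total.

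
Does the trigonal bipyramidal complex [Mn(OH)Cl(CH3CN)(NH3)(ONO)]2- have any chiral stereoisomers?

yes

In a trigonal bipyramid the two axial positions differ from the three equatorial ones.
Placing the ligands in turn and identifying arrangements related by rotation or reflection leaves 10 distinct geometric isomers.
Of these, 10 lack any improper symmetry element and so occur as enantiomeric pairs, giving 10 + 10 = 20 stereoisomers in total.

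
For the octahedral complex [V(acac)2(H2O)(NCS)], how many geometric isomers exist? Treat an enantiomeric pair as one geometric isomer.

In an octahedral complex each vertex has one trans partner and four cis neighbours.
Each acac is bidentate and must span two cis positions.
Working through the distinct placements yields 2 geometric isomers: H2O and NCS mutually trans; H2O and NCS mutually cis (chiral).

2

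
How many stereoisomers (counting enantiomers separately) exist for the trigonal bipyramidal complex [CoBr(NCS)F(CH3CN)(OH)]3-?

20

A trigonal bipyramid has two axial and three equatorial sites, which are chemically inequivalent.
Placing the ligands in turn and identifying arrangements related by rotation or reflection leaves 10 distinct geometric isomers.
Of these, 10 lack any improper symmetry element and so occur as enantiomeric pairs, giving 10 + 10 = 20 stereoisomers in total.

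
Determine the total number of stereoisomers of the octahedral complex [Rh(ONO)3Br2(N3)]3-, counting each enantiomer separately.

3

The six octahedral sites form three mutually perpendicular trans pairs.
Systematic placement gives 3 geometric isomers: ONO mer, Br trans; ONO mer, Br cis; ONO fac, Br cis.
Each arrangement has an internal mirror plane or centre of symmetry, so none is chiral.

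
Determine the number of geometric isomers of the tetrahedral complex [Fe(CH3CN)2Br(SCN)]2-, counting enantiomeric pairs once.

1

In a tetrahedral complex all four positions are equivalent and every pair of ligands is adjacent — there is no cis/trans distinction.
Only one geometric arrangement is possible.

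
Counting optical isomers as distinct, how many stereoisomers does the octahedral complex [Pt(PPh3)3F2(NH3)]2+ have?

3

Systematic placement gives 3 geometric isomers: PPh3 mer, F trans; PPh3 mer, F cis; PPh3 fac, F cis.
Each arrangement has an internal mirror plane or centre of symmetry, so none is chiral.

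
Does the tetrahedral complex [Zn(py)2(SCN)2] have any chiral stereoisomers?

All four vertices of a tetrahedron are equivalent and mutually adjacent, so cis/trans isomerism cannot arise.
Only one geometric arrangement is possible.

no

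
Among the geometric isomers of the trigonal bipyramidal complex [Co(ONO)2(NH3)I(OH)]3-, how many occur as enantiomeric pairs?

3

In a trigonal bipyramid the two axial positions differ from the three equatorial ones.
Exhaustive case analysis gives 7 geometric isomers.
Of these, 3 lack any improper symmetry element and so occur as enantiomeric pairs, giving 7 + 3 = 10 stereoisomers in total.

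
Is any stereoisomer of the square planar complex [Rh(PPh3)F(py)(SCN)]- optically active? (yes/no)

In a square planar complex each vertex has one trans partner and two cis neighbours.
The distinct arrangements are (3 in all): (F/SCN trans, PPh3/py trans); (F/py trans, PPh3/SCN trans); (F/PPh3 trans, SCN/py trans).
Each arrangement has an internal mirror plane or centre of symmetry, so none is chiral.

no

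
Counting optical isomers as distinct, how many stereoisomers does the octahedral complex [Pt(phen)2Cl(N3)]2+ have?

In an octahedral complex each vertex has one trans partner and four cis neighbours.
Each phen is bidentate and must span two cis positions.
There are 2 geometric isomers: Cl and N3 mutually trans; Cl and N3 mutually cis (chiral).
One of these lacks any improper symmetry element and so occurs as an enantiomeric pair, giving 2 + 1 = 3 stereoisomers in total.

3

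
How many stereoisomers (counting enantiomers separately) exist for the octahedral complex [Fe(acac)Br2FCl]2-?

An octahedron has six vertices in three trans pairs; every non-trans pair is cis.
Each acac is bidentate and must span two cis positions.
There are 4 geometric isomers: Br trans; Br cis (3 arrangements, 2 chiral).
Of these, 2 lack any improper symmetry element and so occur as enantiomeric pairs, giving 4 + 2 = 6 stereoisomers in total.

6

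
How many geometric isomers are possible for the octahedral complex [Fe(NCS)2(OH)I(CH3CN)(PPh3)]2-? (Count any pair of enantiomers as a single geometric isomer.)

In an octahedral complex each vertex has one trans partner and four cis neighbours.
Placing the ligands in turn and identifying arrangements related by rotation or reflection leaves 9 distinct geometric isomers.

9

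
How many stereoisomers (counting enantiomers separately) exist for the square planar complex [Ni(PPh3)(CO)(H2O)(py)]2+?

The distinct arrangements are (3 in all): (CO/PPh3 trans, H2O/py trans); (CO/py trans, H2O/PPh3 trans); (CO/H2O trans, PPh3/py trans).
Each arrangement has an internal mirror plane or centre of symmetry, so none is chiral.

3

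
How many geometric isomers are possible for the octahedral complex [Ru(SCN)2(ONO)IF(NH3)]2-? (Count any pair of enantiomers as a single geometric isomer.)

An octahedron has six vertices in three trans pairs; every non-trans pair is cis.
Placing the ligands in turn and identifying arrangements related by rotation or reflection leaves 9 distinct geometric isomers.

9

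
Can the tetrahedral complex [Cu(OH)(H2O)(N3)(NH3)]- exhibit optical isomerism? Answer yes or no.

yes

Only one geometric arrangement is possible; it has no improper symmetry element, so it exists as a pair of enantiomers (2 stereoisomers).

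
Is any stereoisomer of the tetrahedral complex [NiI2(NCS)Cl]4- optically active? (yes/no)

Only one geometric arrangement is possible.

no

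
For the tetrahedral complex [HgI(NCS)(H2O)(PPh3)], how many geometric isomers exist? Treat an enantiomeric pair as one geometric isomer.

All four vertices of a tetrahedron are equivalent and mutually adjacent, so cis/trans isomerism cannot arise.
Only one geometric arrangement is possible; it has no improper symmetry element, so it exists as a pair of enantiomers (2 stereoisomers).

1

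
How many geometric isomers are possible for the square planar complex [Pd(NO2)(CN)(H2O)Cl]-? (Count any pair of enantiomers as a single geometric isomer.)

In a square planar complex each vertex has one trans partner and two cis neighbours.
There are 3 geometric isomers: (CN/H2O trans, Cl/NO2 trans); (CN/NO2 trans, Cl/H2O trans); (CN/Cl trans, H2O/NO2 trans).

3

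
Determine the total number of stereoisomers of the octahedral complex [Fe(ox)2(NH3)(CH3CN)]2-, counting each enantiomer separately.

In an octahedral complex each vertex has one trans partner and four cis neighbours.
Each ox is bidentate and must span two cis positions.
The distinct arrangements are (2 in all): NH3 and CH3CN mutually trans; NH3 and CH3CN mutually cis (chiral).
One of these lacks any improper symmetry element and so occurs as an enantiomeric pair, giving 2 + 1 = 3 stereoisomers in total.

3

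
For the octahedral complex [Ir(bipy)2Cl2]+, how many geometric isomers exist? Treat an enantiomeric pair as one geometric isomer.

2

The six octahedral sites form three mutually perpendicular trans pairs.
Each bipy is bidentate and must span two cis positions.
Systematic placement gives 2 geometric isomers: Cl trans; Cl cis (chiral).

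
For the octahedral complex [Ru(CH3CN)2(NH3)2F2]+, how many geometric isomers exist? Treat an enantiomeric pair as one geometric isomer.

An octahedron has six vertices in three trans pairs; every non-trans pair is cis.
There are 5 geometric isomers: CH3CN trans, NH3 trans, F trans; CH3CN trans, NH3 cis, F cis; CH3CN cis, NH3 trans, F cis; CH3CN cis, NH3 cis, F cis (chiral); CH3CN cis, NH3 cis, F trans.

5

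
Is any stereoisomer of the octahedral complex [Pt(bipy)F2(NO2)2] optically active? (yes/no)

yes

Each bipy is bidentate and must span two cis positions.
Working through the distinct placements yields 3 geometric isomers: F trans, NO2 cis; F cis, NO2 cis (chiral); F cis, NO2 trans.
One of these lacks any improper symmetry element and so occurs as an enantiomeric pair, giving 3 + 1 = 4 stereoisomers in total.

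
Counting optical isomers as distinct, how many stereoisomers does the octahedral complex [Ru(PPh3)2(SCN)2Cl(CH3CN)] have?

8

The six octahedral sites form three mutually perpendicular trans pairs.
Systematic placement gives 6 geometric isomers: PPh3 trans, SCN trans; PPh3 cis, SCN cis (3 arrangements, 2 chiral); PPh3 cis, SCN trans; PPh3 trans, SCN cis.
Of these, 2 lack any improper symmetry element and so occur as enantiomeric pairs, giving 6 + 2 = 8 stereoisomers in total.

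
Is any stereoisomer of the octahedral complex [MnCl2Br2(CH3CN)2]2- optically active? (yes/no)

yes

In an octahedral complex each vertex has one trans partner and four cis neighbours.
Working through the distinct placements yields 5 geometric isomers: Cl trans, Br trans, CH3CN trans; Cl cis, Br trans, CH3CN cis; Cl trans, Br cis, CH3CN cis; Cl cis, Br cis, CH3CN cis (chiral); Cl cis, Br cis, CH3CN trans.
One of these lacks any improper symmetry element and so occurs as an enantiomeric pair, giving 5 + 1 = 6 stereoisomers in total.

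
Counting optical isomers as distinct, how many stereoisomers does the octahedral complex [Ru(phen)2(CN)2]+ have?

Each phen is bidentate and must span two cis positions.
Working through the distinct placements yields 2 geometric isomers: CN trans; CN cis (chiral).
One of these lacks any improper symmetry element and so occurs as an enantiomeric pair, giving 2 + 1 = 3 stereoisomers in total.

3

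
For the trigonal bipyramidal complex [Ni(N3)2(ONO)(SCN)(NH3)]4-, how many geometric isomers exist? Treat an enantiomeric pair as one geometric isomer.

Exhaustive case analysis gives 7 geometric isomers.

7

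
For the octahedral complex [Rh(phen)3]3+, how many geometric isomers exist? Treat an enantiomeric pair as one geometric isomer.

1

Each phen is bidentate and must span two cis positions.
Only one geometric arrangement is possible; it has no improper symmetry element, so it exists as a pair of enantiomers (2 stereoisomers).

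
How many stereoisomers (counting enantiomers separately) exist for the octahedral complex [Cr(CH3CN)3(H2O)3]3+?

The distinct arrangements are (2 in all): CH3CN mer; CH3CN fac.
Each arrangement has an internal mirror plane or centre of symmetry, so none is chiral.

2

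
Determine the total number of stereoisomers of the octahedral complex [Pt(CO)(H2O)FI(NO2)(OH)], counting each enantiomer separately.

30

In an octahedral complex each vertex has one trans partner and four cis neighbours.
Exhaustive case analysis gives 15 geometric isomers.
Of these, 15 lack any improper symmetry element and so occur as enantiomeric pairs, giving 15 + 15 = 30 stereoisomers in total.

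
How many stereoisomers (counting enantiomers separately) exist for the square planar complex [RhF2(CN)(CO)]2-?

In a square planar complex each vertex has one trans partner and two cis neighbours.
Working through the distinct placements yields 2 geometric isomers: F cis; F trans.
Each arrangement has an internal mirror plane or centre of symmetry, so none is chiral.

2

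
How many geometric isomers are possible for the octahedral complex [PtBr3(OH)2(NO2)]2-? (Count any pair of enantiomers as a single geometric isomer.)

An octahedron has six vertices in three trans pairs; every non-trans pair is cis.
The distinct arrangements are (3 in all): Br mer, OH trans; Br mer, OH cis; Br fac, OH cis.

3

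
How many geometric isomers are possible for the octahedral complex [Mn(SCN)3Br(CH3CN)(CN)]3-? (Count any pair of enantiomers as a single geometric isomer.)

In an octahedral complex each vertex has one trans partner and four cis neighbours.
Working through the distinct placements yields 4 geometric isomers: SCN mer (3 arrangements); SCN fac (chiral).

4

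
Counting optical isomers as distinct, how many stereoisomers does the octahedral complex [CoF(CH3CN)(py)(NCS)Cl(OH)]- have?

Placing the ligands in turn and identifying arrangements related by rotation or reflection leaves 15 distinct geometric isomers.
Of these, 15 lack any improper symmetry element and so occur as enantiomeric pairs, giving 15 + 15 = 30 stereoisomers in total.

30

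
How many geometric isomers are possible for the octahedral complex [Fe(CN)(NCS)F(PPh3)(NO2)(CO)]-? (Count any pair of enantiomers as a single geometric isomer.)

15

In an octahedral complex each vertex has one trans partner and four cis neighbours.
Placing the ligands in turn and identifying arrangements related by rotation or reflection leaves 15 distinct geometric isomers.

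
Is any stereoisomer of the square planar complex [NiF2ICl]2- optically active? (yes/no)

In a square planar complex each vertex has one trans partner and two cis neighbours.
The distinct arrangements are (2 in all): F cis; F trans.
Each arrangement has an internal mirror plane or centre of symmetry, so none is chiral.

no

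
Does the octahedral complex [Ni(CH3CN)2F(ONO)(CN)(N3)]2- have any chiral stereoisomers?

The six octahedral sites form three mutually perpendicular trans pairs.
Placing the ligands in turn and identifying arrangements related by rotation or reflection leaves 9 distinct geometric isomers.
Of these, 6 lack any improper symmetry element and so occur as enantiomeric pairs, giving 9 + 6 = 15 stereoisomers in total.

yes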